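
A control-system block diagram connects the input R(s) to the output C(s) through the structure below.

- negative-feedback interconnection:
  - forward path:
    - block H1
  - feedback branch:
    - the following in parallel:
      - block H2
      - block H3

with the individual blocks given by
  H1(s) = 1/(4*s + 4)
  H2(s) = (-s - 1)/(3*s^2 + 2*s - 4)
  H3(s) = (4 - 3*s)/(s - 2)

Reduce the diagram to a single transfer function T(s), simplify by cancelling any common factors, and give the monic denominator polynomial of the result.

(1) parallel reduction of H2, H3; result (-9*s^3 + 5*s^2 + 21*s - 14)/(3*s^3 - 4*s^2 - 8*s + 8)
(2) apply the feedback formula to H1, (H2+H3); result (3*s^3 - 4*s^2 - 8*s + 8)/(12*s^4 - 13*s^3 - 43*s^2 + 21*s + 18)
No further cancellation is possible in the step-2 result, so that is T(s). Its denominator becomes monic after dividing by the leading coefficient 12.

Hence the answer: s^4 - 13*s^3/12 - 43*s^2/12 + 7*s/4 + 3/2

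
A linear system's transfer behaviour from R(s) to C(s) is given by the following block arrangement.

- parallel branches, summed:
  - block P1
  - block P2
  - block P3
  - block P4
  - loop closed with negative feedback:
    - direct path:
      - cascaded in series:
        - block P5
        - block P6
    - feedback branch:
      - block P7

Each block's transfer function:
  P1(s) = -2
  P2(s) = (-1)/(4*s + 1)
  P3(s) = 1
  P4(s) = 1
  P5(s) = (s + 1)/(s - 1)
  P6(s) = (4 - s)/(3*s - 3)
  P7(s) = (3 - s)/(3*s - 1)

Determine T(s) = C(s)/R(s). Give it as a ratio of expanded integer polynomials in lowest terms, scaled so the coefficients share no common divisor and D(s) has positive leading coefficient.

First reduce the diagram to T(s).

Step 1. reduce the series chain P5, P6, giving (-s^2 + 3*s + 4)/(3*s^2 - 6*s + 3)
Step 2. reduce the feedback loop with forward (P5*P6) and return P7, giving (-3*s^3 + 10*s^2 + 9*s - 4)/(10*s^3 - 27*s^2 + 20*s + 9)
Step 3. combine P1, P2, P3, P4, [(P5*P6)/(1+(P5*P6)*P7)] in parallel - this is the overall T(s), already in the required normalized form

Answer: (-12*s^4 + 27*s^3 + 73*s^2 - 27*s - 13)/(40*s^4 - 98*s^3 + 53*s^2 + 56*s + 9)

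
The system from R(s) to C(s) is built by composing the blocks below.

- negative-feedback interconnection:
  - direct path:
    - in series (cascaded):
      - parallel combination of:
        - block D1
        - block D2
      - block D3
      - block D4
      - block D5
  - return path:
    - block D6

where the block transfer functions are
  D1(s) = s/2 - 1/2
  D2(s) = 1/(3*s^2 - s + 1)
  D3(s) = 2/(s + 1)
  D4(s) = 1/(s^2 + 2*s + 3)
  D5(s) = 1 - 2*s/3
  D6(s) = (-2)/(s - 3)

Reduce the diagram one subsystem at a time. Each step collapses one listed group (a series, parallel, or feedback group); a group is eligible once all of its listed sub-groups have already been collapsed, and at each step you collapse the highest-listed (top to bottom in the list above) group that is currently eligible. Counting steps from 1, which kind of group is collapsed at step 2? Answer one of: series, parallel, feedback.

Step 1. reduce the parallel group D1, D2
Step 2. combine (D1+D2), D3, D4, D5 in series
Step 3. reduce the feedback loop with forward ((D1+D2)*D3*D4*D5) and return D6
So the answer for step 2 is series.

Hence the answer: series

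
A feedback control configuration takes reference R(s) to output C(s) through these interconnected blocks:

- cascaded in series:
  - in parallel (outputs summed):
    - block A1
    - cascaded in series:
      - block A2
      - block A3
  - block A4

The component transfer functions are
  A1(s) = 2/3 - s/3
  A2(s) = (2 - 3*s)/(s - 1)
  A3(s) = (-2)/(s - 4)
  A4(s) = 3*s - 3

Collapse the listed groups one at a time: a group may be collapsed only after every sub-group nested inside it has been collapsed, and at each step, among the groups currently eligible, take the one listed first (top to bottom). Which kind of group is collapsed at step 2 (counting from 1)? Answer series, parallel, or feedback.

Reducing step by step:

1. reduce the series chain A2, A3
2. combine A1, (A2*A3) in parallel
3. cascade (A1+(A2*A3)), A4
At step 2 the group reduced is parallel.

Answer: parallel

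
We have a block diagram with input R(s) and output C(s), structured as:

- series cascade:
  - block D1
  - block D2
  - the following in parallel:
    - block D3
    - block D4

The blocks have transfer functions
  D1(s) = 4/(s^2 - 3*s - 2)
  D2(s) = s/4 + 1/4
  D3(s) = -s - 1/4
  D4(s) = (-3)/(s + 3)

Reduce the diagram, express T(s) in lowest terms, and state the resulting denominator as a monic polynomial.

(1) combine D3, D4 in parallel -> (-4*s^2 - 13*s - 15)/(4*s + 12)
(2) multiply D1, D2, (D3+D4) (series) -> (-4*s^3 - 17*s^2 - 28*s - 15)/(4*s^3 - 44*s - 24)
No further cancellation is possible in the step-2 result, so that is T(s). Its denominator becomes monic after dividing by the leading coefficient 4.

Hence the answer: s^3 - 11*s - 6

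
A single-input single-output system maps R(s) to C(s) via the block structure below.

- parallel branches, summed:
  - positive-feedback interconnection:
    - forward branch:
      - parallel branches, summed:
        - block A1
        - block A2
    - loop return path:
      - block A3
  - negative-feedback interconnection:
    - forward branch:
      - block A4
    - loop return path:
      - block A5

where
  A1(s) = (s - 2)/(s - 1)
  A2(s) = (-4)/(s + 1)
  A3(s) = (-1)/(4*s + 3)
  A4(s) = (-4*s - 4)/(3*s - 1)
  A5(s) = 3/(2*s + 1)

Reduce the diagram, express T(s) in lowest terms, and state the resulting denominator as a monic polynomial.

(1) parallel reduction of A1, A2 -> (s^2 - 5*s + 2)/(s^2 - 1)
(2) close the feedback loop around (A1+A2), A3 -> (4*s^3 - 17*s^2 - 7*s + 6)/(4*s^3 + 4*s^2 - 9*s - 1)
(3) reduce the feedback loop with forward A4 and return A5 -> (-8*s^2 - 12*s - 4)/(6*s^2 - 11*s - 13)
(4) add [(A1+A2)/(1-(A1+A2)*A3)], [A4/(1+A4*A5)] (parallel) -> (-8*s^5 - 226*s^4 + 101*s^3 + 434*s^2 + 73*s - 74)/(24*s^5 - 20*s^4 - 150*s^3 + 41*s^2 + 128*s + 13)
The result of step 4 is T(s) in lowest terms. Its denominator has leading coefficient 24; dividing the denominator through by 24 makes it monic.

Answer: s^5 - 5*s^4/6 - 25*s^3/4 + 41*s^2/24 + 16*s/3 + 13/24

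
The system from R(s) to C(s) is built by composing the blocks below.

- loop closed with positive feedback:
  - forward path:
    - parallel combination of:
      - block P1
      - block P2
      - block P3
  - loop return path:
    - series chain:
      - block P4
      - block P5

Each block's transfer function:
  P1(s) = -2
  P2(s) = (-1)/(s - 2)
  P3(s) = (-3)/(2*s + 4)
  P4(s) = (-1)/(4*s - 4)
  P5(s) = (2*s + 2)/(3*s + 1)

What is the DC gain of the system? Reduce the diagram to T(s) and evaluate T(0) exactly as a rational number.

Reducing step by step:

[1] reduce the parallel group P1, P2, P3: (-4*s^2 - 5*s + 18)/(2*s^2 - 8)
[2] reduce the series chain P4, P5: (-s - 1)/(6*s^2 - 4*s - 2)
[3] collapse the loop ((P1+P2+P3) forward, (P4*P5) return): (-24*s^4 - 14*s^3 + 136*s^2 - 62*s - 36)/(12*s^4 - 12*s^3 - 61*s^2 + 45*s + 34)
Step 3 gives the overall T(s). Then T(0) = -36/34 = -18/17.

Answer: -18/17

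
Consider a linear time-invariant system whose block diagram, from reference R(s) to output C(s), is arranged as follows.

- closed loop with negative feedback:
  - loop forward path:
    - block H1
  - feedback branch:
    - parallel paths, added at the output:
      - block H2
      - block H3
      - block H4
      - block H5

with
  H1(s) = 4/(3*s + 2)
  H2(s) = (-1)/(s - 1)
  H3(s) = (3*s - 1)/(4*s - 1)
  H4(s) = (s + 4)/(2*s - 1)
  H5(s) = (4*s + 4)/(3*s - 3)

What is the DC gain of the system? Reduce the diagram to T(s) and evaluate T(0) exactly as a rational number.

The answer is -6/17.

Reasoning:
Step 1. reduce the parallel group H2, H3, H4, H5 gives (62*s^3 - 16*s^2 - 41*s + 10)/(24*s^3 - 42*s^2 + 21*s - 3)
Step 2. reduce the feedback loop with forward H1 and return (H2+H3+H4+H5) gives (96*s^3 - 168*s^2 + 84*s - 12)/(72*s^4 + 170*s^3 - 85*s^2 - 131*s + 34)
The step-2 result is T(s). Setting s = 0: T(0) = -12/34 = -6/17.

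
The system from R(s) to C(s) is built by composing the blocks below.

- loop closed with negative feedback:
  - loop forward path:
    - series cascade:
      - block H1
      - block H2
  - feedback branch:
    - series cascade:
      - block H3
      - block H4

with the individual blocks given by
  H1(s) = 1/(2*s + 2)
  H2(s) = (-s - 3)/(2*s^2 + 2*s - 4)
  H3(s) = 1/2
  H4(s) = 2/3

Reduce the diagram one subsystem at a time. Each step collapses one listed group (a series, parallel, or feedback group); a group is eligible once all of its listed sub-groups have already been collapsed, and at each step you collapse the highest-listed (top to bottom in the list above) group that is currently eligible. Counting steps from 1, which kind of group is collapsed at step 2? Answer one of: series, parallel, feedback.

Step 1. reduce the series chain H1, H2
Step 2. cascade H3, H4
Step 3. collapse the loop ((H1*H2) forward, (H3*H4) return)
At step 2 the group reduced is series.

Answer: series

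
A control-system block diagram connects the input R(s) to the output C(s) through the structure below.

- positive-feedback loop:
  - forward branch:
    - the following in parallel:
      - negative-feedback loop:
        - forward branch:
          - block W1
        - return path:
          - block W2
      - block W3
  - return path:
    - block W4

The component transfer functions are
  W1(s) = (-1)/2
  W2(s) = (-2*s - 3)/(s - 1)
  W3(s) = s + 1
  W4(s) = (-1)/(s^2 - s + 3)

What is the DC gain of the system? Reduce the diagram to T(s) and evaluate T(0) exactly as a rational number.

First reduce the diagram to T(s).

[1] collapse the loop (W1 forward, W2 return) gives (1 - s)/(4*s + 1)
[2] sum the parallel branches [W1/(1+W1*W2)], W3 gives (4*s^2 + 4*s + 2)/(4*s + 1)
[3] apply the feedback formula to ([W1/(1+W1*W2)]+W3), W4 gives (4*s^4 + 10*s^2 + 10*s + 6)/(4*s^3 + s^2 + 15*s + 5)
Step 3 gives the overall T(s). Then T(0) = 6/5.

Answer: 6/5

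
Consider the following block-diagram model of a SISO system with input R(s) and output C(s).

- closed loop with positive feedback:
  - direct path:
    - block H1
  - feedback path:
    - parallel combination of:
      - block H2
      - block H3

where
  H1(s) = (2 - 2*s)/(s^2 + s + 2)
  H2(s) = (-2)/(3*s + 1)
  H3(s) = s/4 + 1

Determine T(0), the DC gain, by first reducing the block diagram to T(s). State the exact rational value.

Answer: 1/2

Working:
(1) sum the parallel branches H2, H3 -> (3*s^2 + 13*s - 4)/(12*s + 4)
(2) close the feedback loop around H1, (H2+H3) -> (-12*s^2 + 8*s + 4)/(9*s^3 + 18*s^2 - 3*s + 8)
Evaluating the step-2 result (the overall T(s)) at s = 0 gives T(0) = 4/8 = 1/2.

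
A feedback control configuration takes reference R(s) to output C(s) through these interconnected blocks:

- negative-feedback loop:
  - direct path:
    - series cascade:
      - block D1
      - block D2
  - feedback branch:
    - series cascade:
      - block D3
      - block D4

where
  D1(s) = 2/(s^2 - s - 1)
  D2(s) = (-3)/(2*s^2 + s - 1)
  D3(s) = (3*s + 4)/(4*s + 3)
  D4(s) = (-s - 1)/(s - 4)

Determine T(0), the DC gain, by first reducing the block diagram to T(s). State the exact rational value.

Step 1 - combine D1, D2 in series: (-6)/(2*s^4 - s^3 - 4*s^2 + 1)
Step 2 - reduce the series chain D3, D4: (-3*s^2 - 7*s - 4)/(4*s^2 - 13*s - 12)
Step 3 - reduce the feedback loop with forward (D1*D2) and return (D3*D4): (-24*s^2 + 78*s + 72)/(8*s^6 - 30*s^5 - 27*s^4 + 64*s^3 + 70*s^2 + 29*s + 12)
DC gain: substitute s = 0 into T(s) from step 3: T(0) = 72/12 = 6.

Answer: 6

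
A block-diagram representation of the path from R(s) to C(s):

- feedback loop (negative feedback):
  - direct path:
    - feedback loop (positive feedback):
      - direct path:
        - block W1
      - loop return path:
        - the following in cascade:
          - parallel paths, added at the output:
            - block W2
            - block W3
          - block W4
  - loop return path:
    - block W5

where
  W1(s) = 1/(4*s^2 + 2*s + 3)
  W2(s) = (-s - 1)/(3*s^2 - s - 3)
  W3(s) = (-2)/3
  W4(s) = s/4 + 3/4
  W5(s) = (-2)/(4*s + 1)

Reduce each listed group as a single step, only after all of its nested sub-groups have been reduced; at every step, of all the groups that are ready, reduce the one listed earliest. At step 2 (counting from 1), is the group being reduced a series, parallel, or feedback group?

[1] combine W2, W3 in parallel
[2] combine (W2+W3), W4 in series
[3] apply the feedback formula to W1, ((W2+W3)*W4)
[4] feedback reduction of [W1/(1-W1*((W2+W3)*W4))], W5
At step 2 the group reduced is series.

Final answer: series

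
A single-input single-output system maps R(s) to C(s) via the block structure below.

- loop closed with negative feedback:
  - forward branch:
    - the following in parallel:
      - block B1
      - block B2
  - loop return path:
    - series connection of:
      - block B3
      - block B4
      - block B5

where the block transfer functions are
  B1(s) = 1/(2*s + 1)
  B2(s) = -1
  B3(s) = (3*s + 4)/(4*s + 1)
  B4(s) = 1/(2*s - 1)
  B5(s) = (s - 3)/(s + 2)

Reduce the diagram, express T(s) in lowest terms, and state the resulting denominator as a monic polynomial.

Step 1: combine B1, B2 in parallel gives (-2*s)/(2*s + 1)
Step 2: reduce the series chain B3, B4, B5 gives (3*s^2 - 5*s - 12)/(8*s^3 + 14*s^2 - 5*s - 2)
Step 3: feedback reduction of (B1+B2), (B3*B4*B5) gives (-16*s^4 - 28*s^3 + 10*s^2 + 4*s)/(16*s^4 + 30*s^3 + 14*s^2 + 15*s - 2)
T(s) is the step-3 result (common factors already cancelled). Leading coefficient of the denominator: 16. Divide through by 16 for the monic polynomial.

Therefore the answer is s^4 + 15*s^3/8 + 7*s^2/8 + 15*s/16 - 1/8.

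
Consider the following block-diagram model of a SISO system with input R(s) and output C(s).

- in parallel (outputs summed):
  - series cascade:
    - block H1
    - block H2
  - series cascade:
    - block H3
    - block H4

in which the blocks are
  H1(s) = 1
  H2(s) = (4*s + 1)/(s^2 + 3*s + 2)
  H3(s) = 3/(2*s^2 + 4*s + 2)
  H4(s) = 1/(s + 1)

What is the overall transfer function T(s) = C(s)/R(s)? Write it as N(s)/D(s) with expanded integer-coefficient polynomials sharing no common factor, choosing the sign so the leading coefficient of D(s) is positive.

Step 1: cascade H1, H2 -> (4*s + 1)/(s^2 + 3*s + 2)
Step 2: combine H3, H4 in series -> 3/(2*s^3 + 6*s^2 + 6*s + 2)
Step 3: combine (H1*H2), (H3*H4) in parallel, which is the overall transfer function T(s) = C(s)/R(s) in lowest terms

Therefore the answer is (8*s^3 + 18*s^2 + 15*s + 8)/(2*s^4 + 10*s^3 + 18*s^2 + 14*s + 4).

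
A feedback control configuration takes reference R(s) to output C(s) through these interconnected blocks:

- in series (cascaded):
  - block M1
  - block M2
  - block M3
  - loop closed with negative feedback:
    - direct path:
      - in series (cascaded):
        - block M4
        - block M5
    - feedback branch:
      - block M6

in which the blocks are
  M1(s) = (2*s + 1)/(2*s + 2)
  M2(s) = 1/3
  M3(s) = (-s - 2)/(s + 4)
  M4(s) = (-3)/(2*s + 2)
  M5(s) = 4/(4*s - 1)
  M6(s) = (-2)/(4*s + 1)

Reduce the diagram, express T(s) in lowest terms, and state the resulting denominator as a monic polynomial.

Reducing step by step:

Step 1 - series reduction of M4, M5: (-6)/(4*s^2 + 3*s - 1)
Step 2 - feedback reduction of (M4*M5), M6: (-24*s - 6)/(16*s^3 + 16*s^2 - s + 11)
Step 3 - cascade M1, M2, M3, [(M4*M5)/(1+(M4*M5)*M6)]: (8*s^3 + 22*s^2 + 13*s + 2)/(16*s^5 + 96*s^4 + 143*s^3 + 70*s^2 + 51*s + 44)
T(s) is the step-3 result (common factors already cancelled). Leading coefficient of the denominator: 16. Divide through by 16 for the monic polynomial.

Answer: s^5 + 6*s^4 + 143*s^3/16 + 35*s^2/8 + 51*s/16 + 11/4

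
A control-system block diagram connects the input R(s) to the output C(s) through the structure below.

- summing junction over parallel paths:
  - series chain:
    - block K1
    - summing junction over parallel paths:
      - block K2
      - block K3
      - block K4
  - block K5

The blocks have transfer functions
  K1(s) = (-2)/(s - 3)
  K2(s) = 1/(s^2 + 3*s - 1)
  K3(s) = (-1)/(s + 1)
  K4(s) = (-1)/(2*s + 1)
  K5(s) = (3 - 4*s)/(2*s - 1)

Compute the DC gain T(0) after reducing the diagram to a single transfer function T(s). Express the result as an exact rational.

[1] sum the parallel branches K2, K3, K4 -> (-3*s^3 - 9*s^2 + 3)/(2*s^4 + 9*s^3 + 8*s^2 - 1)
[2] series reduction of K1, (K2+K3+K4) -> (6*s^3 + 18*s^2 - 6)/(2*s^5 + 3*s^4 - 19*s^3 - 24*s^2 - s + 3)
[3] reduce the parallel group (K1*(K2+K3+K4)), K5 -> (-8*s^6 - 6*s^5 + 97*s^4 + 69*s^3 - 86*s^2 - 27*s + 15)/(4*s^6 + 4*s^5 - 41*s^4 - 29*s^3 + 22*s^2 + 7*s - 3)
Evaluating the step-3 result (the overall T(s)) at s = 0 gives T(0) = 15/(-3) = -5.

Therefore the answer is -5.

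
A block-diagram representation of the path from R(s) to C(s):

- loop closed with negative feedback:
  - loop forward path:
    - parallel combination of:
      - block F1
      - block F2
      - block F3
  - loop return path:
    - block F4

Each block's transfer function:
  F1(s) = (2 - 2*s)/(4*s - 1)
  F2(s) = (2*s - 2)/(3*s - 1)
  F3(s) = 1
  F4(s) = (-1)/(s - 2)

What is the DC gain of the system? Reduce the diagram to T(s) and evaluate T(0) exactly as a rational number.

First reduce the diagram to T(s).

Step 1: reduce the parallel group F1, F2, F3 = (14*s^2 - 9*s + 1)/(12*s^2 - 7*s + 1)
Step 2: reduce the feedback loop with forward (F1+F2+F3) and return F4 = (14*s^3 - 37*s^2 + 19*s - 2)/(12*s^3 - 45*s^2 + 24*s - 3)
Step 2 gives the overall T(s). Then T(0) = -2/(-3) = 2/3.

Answer: 2/3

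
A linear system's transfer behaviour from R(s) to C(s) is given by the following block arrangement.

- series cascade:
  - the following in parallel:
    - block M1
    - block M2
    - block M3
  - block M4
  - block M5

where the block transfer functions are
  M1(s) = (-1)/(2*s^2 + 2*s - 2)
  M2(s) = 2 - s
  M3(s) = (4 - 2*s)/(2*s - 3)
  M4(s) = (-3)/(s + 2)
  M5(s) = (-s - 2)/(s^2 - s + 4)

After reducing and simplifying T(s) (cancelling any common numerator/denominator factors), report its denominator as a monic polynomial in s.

[1] combine M1, M2, M3 in parallel gives (-4*s^4 + 6*s^3 + 10*s^2 - 16*s + 7)/(4*s^3 - 2*s^2 - 10*s + 6)
[2] reduce the series chain (M1+M2+M3), M4, M5 gives (-12*s^4 + 18*s^3 + 30*s^2 - 48*s + 21)/(4*s^5 - 6*s^4 + 8*s^3 + 8*s^2 - 46*s + 24)
T(s) is the step-2 result (common factors already cancelled). Leading coefficient of the denominator: 4. Divide through by 4 for the monic polynomial.

Final answer: s^5 - 3*s^4/2 + 2*s^3 + 2*s^2 - 23*s/2 + 6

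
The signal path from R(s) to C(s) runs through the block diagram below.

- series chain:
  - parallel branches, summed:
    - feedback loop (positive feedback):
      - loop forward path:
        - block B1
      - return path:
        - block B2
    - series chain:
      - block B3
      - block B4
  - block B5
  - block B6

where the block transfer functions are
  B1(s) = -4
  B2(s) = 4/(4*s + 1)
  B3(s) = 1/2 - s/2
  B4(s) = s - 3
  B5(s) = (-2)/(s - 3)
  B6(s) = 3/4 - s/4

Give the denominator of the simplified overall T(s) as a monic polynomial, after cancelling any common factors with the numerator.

First reduce the diagram to T(s).

Step 1 - collapse the loop (B1 forward, B2 return) gives (-16*s - 4)/(4*s + 17)
Step 2 - cascade B3, B4 gives -s^2/2 + 2*s - 3/2
Step 3 - combine [B1/(1-B1*B2)], (B3*B4) in parallel gives (-4*s^3 - s^2 + 24*s - 59)/(8*s + 34)
Step 4 - cascade ([B1/(1-B1*B2)]+(B3*B4)), B5, B6 gives (-4*s^3 - s^2 + 24*s - 59)/(16*s + 68)
Step 4 gives the fully reduced T(s), with no common factor left to cancel. The denominator's leading coefficient is 16, so divide each of its coefficients by 16 to get the monic form.

Answer: s + 17/4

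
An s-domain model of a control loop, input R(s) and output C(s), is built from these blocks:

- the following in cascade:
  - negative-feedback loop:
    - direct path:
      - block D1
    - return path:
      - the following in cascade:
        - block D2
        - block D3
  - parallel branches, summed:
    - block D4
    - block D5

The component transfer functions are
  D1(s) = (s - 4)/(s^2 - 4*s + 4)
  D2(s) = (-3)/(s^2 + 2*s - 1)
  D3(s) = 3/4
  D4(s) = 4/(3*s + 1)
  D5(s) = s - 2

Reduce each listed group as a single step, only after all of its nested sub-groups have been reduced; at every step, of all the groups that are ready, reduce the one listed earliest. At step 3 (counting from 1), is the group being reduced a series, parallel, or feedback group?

Reducing step by step:

[1] series reduction of D2, D3
[2] feedback reduction of D1, (D2*D3)
[3] reduce the parallel group D4, D5
[4] cascade [D1/(1+D1*(D2*D3))], (D4+D5)
So the answer for step 3 is parallel.

Answer: parallel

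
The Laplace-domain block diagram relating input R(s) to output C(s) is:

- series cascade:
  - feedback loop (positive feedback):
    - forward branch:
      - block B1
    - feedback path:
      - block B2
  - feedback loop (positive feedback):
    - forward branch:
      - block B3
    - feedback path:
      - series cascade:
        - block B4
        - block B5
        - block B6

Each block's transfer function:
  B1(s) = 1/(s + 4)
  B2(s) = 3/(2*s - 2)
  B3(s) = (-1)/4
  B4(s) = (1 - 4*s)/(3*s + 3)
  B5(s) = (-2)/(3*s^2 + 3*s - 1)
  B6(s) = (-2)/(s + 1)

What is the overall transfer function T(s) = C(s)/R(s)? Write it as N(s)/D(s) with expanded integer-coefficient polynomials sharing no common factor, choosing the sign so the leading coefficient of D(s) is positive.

Step 1: apply the feedback formula to B1, B2 -> (2*s - 2)/(2*s^2 + 6*s - 11)
Step 2: multiply B4, B5, B6 (series) -> (4 - 16*s)/(9*s^4 + 27*s^3 + 24*s^2 + 3*s - 3)
Step 3: collapse the loop (B3 forward, (B4*B5*B6) return) -> (-9*s^4 - 27*s^3 - 24*s^2 - 3*s + 3)/(36*s^4 + 108*s^3 + 96*s^2 - 4*s - 8)
Step 4: reduce the series chain [B1/(1-B1*B2)], [B3/(1-B3*(B4*B5*B6))]; the result is T(s) itself (integer coefficients, no common factor, positive leading denominator coefficient)

Final answer: (-9*s^5 - 18*s^4 + 3*s^3 + 21*s^2 + 6*s - 3)/(36*s^6 + 216*s^5 + 222*s^4 - 310*s^3 - 548*s^2 - 2*s + 44)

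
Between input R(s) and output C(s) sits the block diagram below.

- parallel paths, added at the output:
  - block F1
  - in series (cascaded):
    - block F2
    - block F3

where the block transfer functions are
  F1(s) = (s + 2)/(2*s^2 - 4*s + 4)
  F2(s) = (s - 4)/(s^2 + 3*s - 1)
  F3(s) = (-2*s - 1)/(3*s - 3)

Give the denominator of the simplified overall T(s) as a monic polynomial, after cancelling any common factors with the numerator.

The answer is s^5 - 6*s^3 + 13*s^2 - 10*s + 2.

Reasoning:
Step 1: multiply F2, F3 (series) gives (-2*s^2 + 7*s + 4)/(3*s^3 + 6*s^2 - 12*s + 3)
Step 2: combine F1, (F2*F3) in parallel gives (-s^4 + 34*s^3 - 28*s^2 - 9*s + 22)/(6*s^5 - 36*s^3 + 78*s^2 - 60*s + 12)
That last expression is T(s), already simplified. Scaling its denominator by 1/6 (the reciprocal of the leading coefficient) yields the monic denominator.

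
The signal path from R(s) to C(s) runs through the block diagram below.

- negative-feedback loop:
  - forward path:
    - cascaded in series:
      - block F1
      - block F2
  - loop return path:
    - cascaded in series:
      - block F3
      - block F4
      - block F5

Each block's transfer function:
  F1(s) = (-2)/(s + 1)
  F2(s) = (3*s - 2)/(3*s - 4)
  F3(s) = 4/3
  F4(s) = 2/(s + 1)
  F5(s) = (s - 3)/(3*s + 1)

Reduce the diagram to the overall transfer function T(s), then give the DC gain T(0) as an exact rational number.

The answer is -1/9.

Reasoning:
Step 1: multiply F1, F2 (series), giving (4 - 6*s)/(3*s^2 - s - 4)
Step 2: reduce the series chain F3, F4, F5, giving (8*s - 24)/(9*s^2 + 12*s + 3)
Step 3: reduce the feedback loop with forward (F1*F2) and return (F3*F4*F5), giving (-54*s^3 - 36*s^2 + 30*s + 12)/(27*s^4 + 27*s^3 - 87*s^2 + 125*s - 108)
That last expression is T(s); at s = 0 only the constant terms survive, so T(0) = 12/(-108) = -1/9.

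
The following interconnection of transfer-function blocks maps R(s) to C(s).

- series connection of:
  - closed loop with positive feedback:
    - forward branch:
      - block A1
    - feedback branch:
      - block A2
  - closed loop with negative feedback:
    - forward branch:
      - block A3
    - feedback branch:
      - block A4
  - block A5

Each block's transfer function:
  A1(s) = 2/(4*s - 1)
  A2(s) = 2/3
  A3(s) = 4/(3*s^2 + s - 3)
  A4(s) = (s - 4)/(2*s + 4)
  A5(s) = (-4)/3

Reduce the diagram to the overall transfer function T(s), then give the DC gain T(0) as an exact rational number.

1. close the feedback loop around A1, A2, giving 6/(12*s - 7)
2. apply the feedback formula to A3, A4, giving (4*s + 8)/(3*s^3 + 7*s^2 + s - 14)
3. combine [A1/(1-A1*A2)], [A3/(1+A3*A4)], A5 in series, giving (-32*s - 64)/(36*s^4 + 63*s^3 - 37*s^2 - 175*s + 98)
DC gain: substitute s = 0 into T(s) from step 3: T(0) = -64/98 = -32/49.

Therefore the answer is -32/49.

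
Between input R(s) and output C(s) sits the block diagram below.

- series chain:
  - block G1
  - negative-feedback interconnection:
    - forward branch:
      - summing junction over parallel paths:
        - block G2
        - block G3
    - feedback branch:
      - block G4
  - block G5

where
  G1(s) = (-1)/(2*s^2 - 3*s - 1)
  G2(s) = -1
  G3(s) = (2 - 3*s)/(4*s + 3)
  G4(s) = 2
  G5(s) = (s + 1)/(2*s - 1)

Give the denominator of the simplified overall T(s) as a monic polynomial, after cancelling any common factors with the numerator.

Step 1. combine G2, G3 in parallel: (-7*s - 1)/(4*s + 3)
Step 2. apply the feedback formula to (G2+G3), G4: (7*s + 1)/(10*s - 1)
Step 3. combine G1, [(G2+G3)/(1+(G2+G3)*G4)], G5 in series: (-7*s^2 - 8*s - 1)/(40*s^4 - 84*s^3 + 18*s^2 + 9*s - 1)
Step 3 gives the fully reduced T(s), with no common factor left to cancel. The denominator's leading coefficient is 40, so divide each of its coefficients by 40 to get the monic form.

Hence the answer: s^4 - 21*s^3/10 + 9*s^2/20 + 9*s/40 - 1/40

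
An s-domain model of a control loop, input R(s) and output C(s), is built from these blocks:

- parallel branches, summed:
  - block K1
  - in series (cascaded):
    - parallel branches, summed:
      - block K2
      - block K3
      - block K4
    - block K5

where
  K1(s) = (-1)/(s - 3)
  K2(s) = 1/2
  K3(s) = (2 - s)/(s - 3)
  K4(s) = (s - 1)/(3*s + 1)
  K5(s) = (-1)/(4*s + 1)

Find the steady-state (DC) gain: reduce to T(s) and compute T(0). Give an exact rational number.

Step 1 - add K2, K3, K4 (parallel) gives (-s^2 - 6*s + 7)/(6*s^2 - 16*s - 6)
Step 2 - series reduction of (K2+K3+K4), K5 gives (s^2 + 6*s - 7)/(24*s^3 - 58*s^2 - 40*s - 6)
Step 3 - reduce the parallel group K1, ((K2+K3+K4)*K5) gives (-23*s^2 - 8*s - 9)/(24*s^3 - 58*s^2 - 40*s - 6)
Evaluating the step-3 result (the overall T(s)) at s = 0 gives T(0) = -9/(-6) = 3/2.

Final answer: 3/2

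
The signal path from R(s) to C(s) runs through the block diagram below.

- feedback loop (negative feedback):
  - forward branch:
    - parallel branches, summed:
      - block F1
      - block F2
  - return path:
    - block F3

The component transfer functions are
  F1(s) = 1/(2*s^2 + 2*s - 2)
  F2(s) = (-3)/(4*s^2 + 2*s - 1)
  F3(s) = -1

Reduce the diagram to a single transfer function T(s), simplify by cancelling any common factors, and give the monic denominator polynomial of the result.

First reduce the diagram to T(s).

1. parallel reduction of F1, F2, giving (-2*s^2 - 4*s + 5)/(8*s^4 + 12*s^3 - 6*s^2 - 6*s + 2)
2. collapse the loop ((F1+F2) forward, F3 return), giving (-2*s^2 - 4*s + 5)/(8*s^4 + 12*s^3 - 4*s^2 - 2*s - 3)
T(s) is the step-2 result (common factors already cancelled). Leading coefficient of the denominator: 8. Divide through by 8 for the monic polynomial.

Answer: s^4 + 3*s^3/2 - s^2/2 - s/4 - 3/8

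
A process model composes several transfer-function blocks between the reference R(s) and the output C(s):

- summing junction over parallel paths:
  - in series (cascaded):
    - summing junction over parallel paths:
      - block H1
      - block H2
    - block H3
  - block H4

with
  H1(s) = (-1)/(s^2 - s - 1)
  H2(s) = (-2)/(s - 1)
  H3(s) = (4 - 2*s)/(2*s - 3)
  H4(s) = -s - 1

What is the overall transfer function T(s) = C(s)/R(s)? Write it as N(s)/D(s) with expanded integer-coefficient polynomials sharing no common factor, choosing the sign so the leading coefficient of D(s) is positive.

The answer is (-s^4 + s^3 + 4*s^2 - 3*s - 5)/(s^3 - 2*s^2 + 1).

Reasoning:
Step 1. combine H1, H2 in parallel gives (-2*s^2 + s + 3)/(s^3 - 2*s^2 + 1)
Step 2. series reduction of (H1+H2), H3 gives (2*s^2 - 2*s - 4)/(s^3 - 2*s^2 + 1)
Step 3. parallel reduction of ((H1+H2)*H3), H4, which is the overall transfer function T(s) = C(s)/R(s) in lowest terms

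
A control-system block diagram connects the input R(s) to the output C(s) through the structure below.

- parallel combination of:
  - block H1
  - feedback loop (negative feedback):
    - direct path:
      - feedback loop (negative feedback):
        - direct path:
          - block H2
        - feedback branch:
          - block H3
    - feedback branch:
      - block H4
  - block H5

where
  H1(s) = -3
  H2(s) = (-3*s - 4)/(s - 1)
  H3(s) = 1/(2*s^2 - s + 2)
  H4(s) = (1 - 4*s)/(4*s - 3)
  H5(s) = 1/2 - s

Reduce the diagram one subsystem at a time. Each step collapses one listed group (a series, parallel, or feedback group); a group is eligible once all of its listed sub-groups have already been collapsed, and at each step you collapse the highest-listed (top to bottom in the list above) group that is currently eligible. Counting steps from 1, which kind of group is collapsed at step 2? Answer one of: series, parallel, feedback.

1. close the feedback loop around H2, H3
2. feedback reduction of [H2/(1+H2*H3)], H4
3. reduce the parallel group H1, [[H2/(1+H2*H3)]/(1+[H2/(1+H2*H3)]*H4)], H5
Step 2: feedback.

Hence the answer: feedback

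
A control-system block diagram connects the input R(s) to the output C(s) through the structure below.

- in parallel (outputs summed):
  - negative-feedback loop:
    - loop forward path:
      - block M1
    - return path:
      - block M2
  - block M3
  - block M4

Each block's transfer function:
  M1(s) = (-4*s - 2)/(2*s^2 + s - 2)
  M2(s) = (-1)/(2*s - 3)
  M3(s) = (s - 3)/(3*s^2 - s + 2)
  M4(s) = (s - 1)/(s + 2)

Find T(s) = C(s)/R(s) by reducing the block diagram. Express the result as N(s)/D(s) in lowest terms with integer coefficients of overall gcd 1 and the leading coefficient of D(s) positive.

Reducing step by step:

Step 1. feedback reduction of M1, M2 -> (-8*s^2 + 8*s + 6)/(4*s^3 - 4*s^2 - 3*s + 8)
Step 2. reduce the parallel group [M1/(1+M1*M2)], M3, M4: this yields T(s), and no further normalization is needed

Answer: (12*s^6 - 48*s^5 - 5*s^4 + 51*s^3 + 72*s - 40)/(12*s^6 + 8*s^5 - 29*s^4 + 25*s^3 + 24*s^2 - 12*s + 32)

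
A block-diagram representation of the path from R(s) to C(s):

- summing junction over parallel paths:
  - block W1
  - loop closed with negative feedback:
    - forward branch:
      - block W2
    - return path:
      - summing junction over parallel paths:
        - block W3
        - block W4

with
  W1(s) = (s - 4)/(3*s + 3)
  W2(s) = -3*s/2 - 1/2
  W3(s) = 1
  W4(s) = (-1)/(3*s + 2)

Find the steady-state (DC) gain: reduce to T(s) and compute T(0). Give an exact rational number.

Answer: -2

Working:
[1] reduce the parallel group W3, W4 = (3*s + 1)/(3*s + 2)
[2] close the feedback loop around W2, (W3+W4) = (9*s^2 + 9*s + 2)/(9*s^2 - 3)
[3] combine W1, [W2/(1+W2*(W3+W4))] in parallel = (12*s^3 + 6*s^2 + 10*s + 6)/(9*s^3 + 9*s^2 - 3*s - 3)
Evaluating the step-3 result (the overall T(s)) at s = 0 gives T(0) = 6/(-3) = -2.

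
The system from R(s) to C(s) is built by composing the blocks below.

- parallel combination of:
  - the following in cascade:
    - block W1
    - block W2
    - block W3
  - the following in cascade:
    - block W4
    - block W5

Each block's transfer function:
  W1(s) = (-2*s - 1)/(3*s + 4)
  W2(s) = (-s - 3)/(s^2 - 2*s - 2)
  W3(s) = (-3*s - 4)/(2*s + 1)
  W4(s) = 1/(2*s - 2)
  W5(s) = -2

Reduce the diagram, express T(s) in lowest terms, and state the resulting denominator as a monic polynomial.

The answer is s^3 - 3*s^2 + 2.

Reasoning:
[1] multiply W1, W2, W3 (series) -> (-s - 3)/(s^2 - 2*s - 2)
[2] series reduction of W4, W5 -> (-1)/(s - 1)
[3] sum the parallel branches (W1*W2*W3), (W4*W5) -> (5 - 2*s^2)/(s^3 - 3*s^2 + 2)
The result of step 3 is T(s) in lowest terms. Its denominator already has leading coefficient 1, so it is monic as it stands.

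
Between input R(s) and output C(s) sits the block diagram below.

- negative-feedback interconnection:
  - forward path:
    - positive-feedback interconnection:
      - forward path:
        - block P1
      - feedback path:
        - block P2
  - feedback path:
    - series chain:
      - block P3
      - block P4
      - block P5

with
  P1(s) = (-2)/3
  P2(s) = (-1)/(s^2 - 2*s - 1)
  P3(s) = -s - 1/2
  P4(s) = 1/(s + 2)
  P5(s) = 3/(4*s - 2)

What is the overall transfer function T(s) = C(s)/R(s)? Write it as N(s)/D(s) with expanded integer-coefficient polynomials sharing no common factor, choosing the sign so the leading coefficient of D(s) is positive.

Answer: (-8*s^4 + 4*s^3 + 40*s^2 - 4*s - 8)/(12*s^4 - 77*s^2 - 18*s + 17)

Working:
[1] feedback reduction of P1, P2, giving (-2*s^2 + 4*s + 2)/(3*s^2 - 6*s - 5)
[2] cascade P3, P4, P5, giving (-6*s - 3)/(8*s^2 + 12*s - 8)
[3] close the feedback loop around [P1/(1-P1*P2)], (P3*P4*P5): this yields T(s), and no further normalization is needed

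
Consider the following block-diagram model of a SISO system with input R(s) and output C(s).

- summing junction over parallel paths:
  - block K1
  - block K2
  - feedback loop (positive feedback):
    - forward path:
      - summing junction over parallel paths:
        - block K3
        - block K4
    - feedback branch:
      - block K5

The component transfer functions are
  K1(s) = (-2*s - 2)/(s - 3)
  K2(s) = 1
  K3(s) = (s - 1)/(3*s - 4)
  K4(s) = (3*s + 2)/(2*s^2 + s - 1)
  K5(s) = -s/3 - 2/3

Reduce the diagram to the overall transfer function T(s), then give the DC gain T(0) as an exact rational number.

Step 1: reduce the parallel group K3, K4: (2*s^3 + 8*s^2 - 8*s - 7)/(6*s^3 - 5*s^2 - 7*s + 4)
Step 2: reduce the feedback loop with forward (K3+K4) and return K5: (6*s^3 + 24*s^2 - 24*s - 21)/(2*s^4 + 30*s^3 - 7*s^2 - 44*s - 2)
Step 3: parallel reduction of K1, K2, [(K3+K4)/(1-(K3+K4)*K5)]: (-2*s^5 - 34*s^4 - 137*s^3 - 17*s^2 + 273*s + 73)/(2*s^5 + 24*s^4 - 97*s^3 - 23*s^2 + 130*s + 6)
Step 3 gives the overall T(s). Then T(0) = 73/6.

Answer: 73/6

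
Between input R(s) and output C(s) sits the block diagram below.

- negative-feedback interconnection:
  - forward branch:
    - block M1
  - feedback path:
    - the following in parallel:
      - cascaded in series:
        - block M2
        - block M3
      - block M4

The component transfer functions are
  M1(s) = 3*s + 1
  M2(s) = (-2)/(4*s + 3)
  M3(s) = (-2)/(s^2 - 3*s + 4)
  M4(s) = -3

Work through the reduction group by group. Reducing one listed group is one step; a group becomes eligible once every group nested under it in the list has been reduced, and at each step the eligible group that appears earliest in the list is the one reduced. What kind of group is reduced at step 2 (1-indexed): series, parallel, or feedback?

Step 1 - series reduction of M2, M3
Step 2 - parallel reduction of (M2*M3), M4
Step 3 - apply the feedback formula to M1, ((M2*M3)+M4)
At step 2 the group reduced is parallel.

Hence the answer: parallel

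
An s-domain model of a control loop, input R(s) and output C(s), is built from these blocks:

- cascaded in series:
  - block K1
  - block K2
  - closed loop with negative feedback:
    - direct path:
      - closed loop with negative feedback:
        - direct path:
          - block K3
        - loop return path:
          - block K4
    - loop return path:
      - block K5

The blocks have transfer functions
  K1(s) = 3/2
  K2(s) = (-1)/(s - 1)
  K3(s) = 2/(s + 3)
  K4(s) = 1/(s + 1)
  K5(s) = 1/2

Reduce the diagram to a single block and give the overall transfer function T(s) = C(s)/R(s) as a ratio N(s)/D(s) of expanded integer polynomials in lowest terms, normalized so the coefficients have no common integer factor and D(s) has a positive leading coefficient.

1. reduce the feedback loop with forward K3 and return K4 gives (2*s + 2)/(s^2 + 4*s + 5)
2. feedback reduction of [K3/(1+K3*K4)], K5 gives (2*s + 2)/(s^2 + 5*s + 6)
3. combine K1, K2, [[K3/(1+K3*K4)]/(1+[K3/(1+K3*K4)]*K5)] in series; the result is T(s) itself (integer coefficients, no common factor, positive leading denominator coefficient)

Final answer: (-3*s - 3)/(s^3 + 4*s^2 + s - 6)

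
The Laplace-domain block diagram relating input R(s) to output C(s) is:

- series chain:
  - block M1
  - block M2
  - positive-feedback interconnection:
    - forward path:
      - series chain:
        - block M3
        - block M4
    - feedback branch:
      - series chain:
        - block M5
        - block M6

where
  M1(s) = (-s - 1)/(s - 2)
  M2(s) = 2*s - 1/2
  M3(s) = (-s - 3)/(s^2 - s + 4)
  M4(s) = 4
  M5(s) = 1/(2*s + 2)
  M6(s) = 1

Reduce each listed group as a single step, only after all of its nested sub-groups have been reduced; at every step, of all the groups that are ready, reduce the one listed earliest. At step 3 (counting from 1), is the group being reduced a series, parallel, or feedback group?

Step 1: combine M3, M4 in series
Step 2: multiply M5, M6 (series)
Step 3: apply the feedback formula to (M3*M4), (M5*M6)
Step 4: series reduction of M1, M2, [(M3*M4)/(1-(M3*M4)*(M5*M6))]
Step 3: feedback.

Therefore the answer is feedback.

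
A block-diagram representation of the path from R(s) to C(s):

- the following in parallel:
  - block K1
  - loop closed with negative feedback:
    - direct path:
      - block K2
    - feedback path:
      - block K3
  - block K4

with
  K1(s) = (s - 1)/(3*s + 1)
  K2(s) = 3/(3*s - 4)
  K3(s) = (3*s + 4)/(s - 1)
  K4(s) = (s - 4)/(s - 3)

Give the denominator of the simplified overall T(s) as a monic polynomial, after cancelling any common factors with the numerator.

[1] feedback reduction of K2, K3 -> (3*s - 3)/(3*s^2 + 2*s + 16)
[2] reduce the parallel group K1, [K2/(1+K2*K3)], K4 -> (12*s^4 - 28*s^3 - 2*s^2 - 227*s - 7)/(9*s^4 - 18*s^3 + 23*s^2 - 134*s - 48)
Step 2 gives the fully reduced T(s), with no common factor left to cancel. The denominator's leading coefficient is 9, so divide each of its coefficients by 9 to get the monic form.

Final answer: s^4 - 2*s^3 + 23*s^2/9 - 134*s/9 - 16/3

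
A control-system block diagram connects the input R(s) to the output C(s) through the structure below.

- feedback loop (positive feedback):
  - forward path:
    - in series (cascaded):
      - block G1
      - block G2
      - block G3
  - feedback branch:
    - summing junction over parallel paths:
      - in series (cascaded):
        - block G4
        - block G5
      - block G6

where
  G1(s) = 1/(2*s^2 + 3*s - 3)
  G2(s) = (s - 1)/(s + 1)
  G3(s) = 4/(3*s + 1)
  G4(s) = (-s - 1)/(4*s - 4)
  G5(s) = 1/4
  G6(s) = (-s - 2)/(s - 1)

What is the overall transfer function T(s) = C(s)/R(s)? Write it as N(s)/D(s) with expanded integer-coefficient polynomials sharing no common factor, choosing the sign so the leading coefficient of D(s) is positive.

The answer is (16*s - 16)/(24*s^4 + 68*s^3 + 20*s^2 - 19*s + 21).

Reasoning:
(1) combine G1, G2, G3 in series -> (4*s - 4)/(6*s^4 + 17*s^3 + 5*s^2 - 9*s - 3)
(2) cascade G4, G5 -> (-s - 1)/(16*s - 16)
(3) sum the parallel branches (G4*G5), G6 -> (-17*s - 33)/(16*s - 16)
(4) collapse the loop ((G1*G2*G3) forward, ((G4*G5)+G6) return): this yields T(s), and no further normalization is needed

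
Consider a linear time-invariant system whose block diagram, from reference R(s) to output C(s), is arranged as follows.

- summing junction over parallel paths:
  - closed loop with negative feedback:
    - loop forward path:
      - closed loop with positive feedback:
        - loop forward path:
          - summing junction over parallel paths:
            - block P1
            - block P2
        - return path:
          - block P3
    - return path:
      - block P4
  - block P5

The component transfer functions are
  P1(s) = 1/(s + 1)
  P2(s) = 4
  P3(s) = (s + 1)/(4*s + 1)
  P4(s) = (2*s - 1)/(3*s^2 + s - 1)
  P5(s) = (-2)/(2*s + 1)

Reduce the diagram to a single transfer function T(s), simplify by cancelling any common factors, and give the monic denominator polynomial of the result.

The answer is s^4 + 13*s^3/10 - 3*s^2/10 - 2*s/5 - 1/40.

Reasoning:
(1) reduce the parallel group P1, P2; result (4*s + 5)/(s + 1)
(2) collapse the loop ((P1+P2) forward, P3 return); result (-16*s^2 - 24*s - 5)/(4*s + 4)
(3) reduce the feedback loop with forward [(P1+P2)/(1-(P1+P2)*P3)] and return P4; result (48*s^4 + 88*s^3 + 23*s^2 - 19*s - 5)/(20*s^3 + 16*s^2 - 14*s - 1)
(4) reduce the parallel group [[(P1+P2)/(1-(P1+P2)*P3)]/(1+[(P1+P2)/(1-(P1+P2)*P3)]*P4)], P5; result (96*s^5 + 224*s^4 + 94*s^3 - 47*s^2 - s - 3)/(40*s^4 + 52*s^3 - 12*s^2 - 16*s - 1)
That last expression is T(s), already simplified. Scaling its denominator by 1/40 (the reciprocal of the leading coefficient) yields the monic denominator.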